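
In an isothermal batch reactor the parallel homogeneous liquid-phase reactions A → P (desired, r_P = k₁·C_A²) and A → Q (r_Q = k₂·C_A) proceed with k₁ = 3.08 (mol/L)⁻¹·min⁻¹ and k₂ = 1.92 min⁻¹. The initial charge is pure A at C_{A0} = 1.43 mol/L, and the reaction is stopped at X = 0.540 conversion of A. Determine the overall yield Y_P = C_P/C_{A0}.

C_A = C_{A0}(1−X) = 0.6578 mol/L.
Along a PFR/batch, dC_Q/dC_A = −r_Q/(r_P+r_Q) = −k₂/(k₂+k₁·C_A).
Integrating from C_{A0} to C_A: C_Q = (1.92/3.08)·ln[(1.92+3.08·1.43)/(1.92+3.08·0.658)] = 0.6234·ln(6.324/3.946) = 0.2941 mol/L.
Then C_P = (C_{A0}−C_A) − C_Q = 0.7722 − 0.2941 = 0.4781 mol/L.
Y_P = C_P/C_{A0} = 0.4781/1.43 = 0.334.

0.334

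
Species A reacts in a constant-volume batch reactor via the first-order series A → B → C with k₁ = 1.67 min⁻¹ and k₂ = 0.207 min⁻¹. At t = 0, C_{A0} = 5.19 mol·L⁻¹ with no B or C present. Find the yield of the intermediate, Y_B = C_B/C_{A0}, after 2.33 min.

0.681

Solving the coupled first-order balances gives C_B(t) = [k₁/(k₂−k₁)]·C_{A0}·(e^(−k₁t) − e^(−k₂t)).
e^(−k₁t) = e^(−1.67×2.33) = e^(−3.891) = 0.02042; e^(−k₂t) = e^(−0.4823) = 0.6174.
C_B = 1.67×5.19/(0.207−1.67) × (0.02042−0.6174) = (-5.924)×(-0.5969) = 3.536 mol·L⁻¹.
Y_B = C_B/C_{A0} = 3.536/5.19 = 0.681.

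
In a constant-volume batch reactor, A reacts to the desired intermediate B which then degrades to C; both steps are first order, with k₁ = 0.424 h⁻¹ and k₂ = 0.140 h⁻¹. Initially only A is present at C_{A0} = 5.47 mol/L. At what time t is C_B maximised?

For first-order series the maximum of C_B occurs at t_opt = ln(k₂/k₁)/(k₂−k₁).
= ln(0.140/0.424)/(0.140−0.424) = ln(0.3302)/-0.2840 = -1.108/-0.2840 = 3.90 h.

3.90 h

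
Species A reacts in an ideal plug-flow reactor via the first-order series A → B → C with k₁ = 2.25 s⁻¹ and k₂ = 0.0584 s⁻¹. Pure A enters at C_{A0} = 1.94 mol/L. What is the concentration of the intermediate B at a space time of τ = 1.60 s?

1.76 mol/L

The intermediate concentration in a first-order A→B→C sequence is C_B = k₁C_{A0}(e^(−k₁τ) − e^(−k₂τ))/(k₂−k₁).
e^(−k₁τ) = e^(−2.25×1.60) = e^(−3.600) = 0.02732; e^(−k₂τ) = e^(−0.09344) = 0.9108.
C_B = 2.25×1.94/(0.0584−2.25) × (0.02732−0.9108) = (-1.992)×(-0.8835) = 1.760 mol/L.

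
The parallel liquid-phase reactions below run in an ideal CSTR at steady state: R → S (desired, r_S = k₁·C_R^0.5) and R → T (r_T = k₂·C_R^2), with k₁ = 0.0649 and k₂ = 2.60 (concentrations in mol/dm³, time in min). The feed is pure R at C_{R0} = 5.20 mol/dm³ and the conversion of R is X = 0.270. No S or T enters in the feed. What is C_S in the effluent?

0.00472 mol/dm³

Exit C_R = C_{R0}(1−X) = 5.20×0.730 = 3.796 mol/dm³.
A CSTR operates uniformly at the exit composition, giving r_S = 0.1264 and r_T = 37.47 (each k·C_R^n at C_R = 3.796).
Fraction of consumed R going to S: r_S/(r_S+r_T) = 0.003364.
C_S = 0.003364·C_{R0}·X = 0.003364×5.20×0.270 = 0.00472 mol/dm³.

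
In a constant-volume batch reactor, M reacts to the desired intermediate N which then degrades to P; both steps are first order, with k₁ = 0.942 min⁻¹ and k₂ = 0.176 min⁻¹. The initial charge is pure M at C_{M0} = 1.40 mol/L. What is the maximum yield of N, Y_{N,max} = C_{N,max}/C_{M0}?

0.680

For a first-order series the maximum intermediate yield is C_{N,max}/C_{M0} = (k₁/k₂)^[k₂/(k₂−k₁)].
= (0.942/0.176)^(0.176/(0.176−0.942)) = (5.352)^(-0.2298) = 0.6802.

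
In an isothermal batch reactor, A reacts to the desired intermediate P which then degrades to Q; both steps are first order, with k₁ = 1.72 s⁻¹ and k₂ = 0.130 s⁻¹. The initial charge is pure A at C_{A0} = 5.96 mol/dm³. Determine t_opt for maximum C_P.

Setting dC_P/dt = 0 gives t_opt = ln(k₂/k₁)/(k₂−k₁).
= ln(0.130/1.72)/(0.130−1.72) = ln(0.07558)/-1.590 = -2.583/-1.590 = 1.62 s.

1.62 s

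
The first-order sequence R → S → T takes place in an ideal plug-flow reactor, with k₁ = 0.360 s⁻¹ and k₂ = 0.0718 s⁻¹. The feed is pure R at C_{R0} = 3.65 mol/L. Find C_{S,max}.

At the optimum, C_{S,max}/C_{R0} = (k₁/k₂)^[k₂/(k₂−k₁)].
= (0.360/0.0718)^(0.0718/(0.0718−0.360)) = (5.014)^(-0.2491) = 0.6692.
C_{S,max} = 0.6692×3.65 = 2.44 mol/L.

2.44 mol/L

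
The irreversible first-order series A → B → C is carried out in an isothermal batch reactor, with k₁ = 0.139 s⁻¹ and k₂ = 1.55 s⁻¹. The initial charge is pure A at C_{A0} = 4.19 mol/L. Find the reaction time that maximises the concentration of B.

The intermediate peaks when r₁ = r₂, i.e. k₁e^(−k₁t) = k₂e^(−k₂t), giving t_opt = ln(k₂/k₁)/(k₂−k₁).
= ln(1.55/0.139)/(1.55−0.139) = ln(11.15)/1.411 = 2.412/1.411 = 1.71 s.

1.71 s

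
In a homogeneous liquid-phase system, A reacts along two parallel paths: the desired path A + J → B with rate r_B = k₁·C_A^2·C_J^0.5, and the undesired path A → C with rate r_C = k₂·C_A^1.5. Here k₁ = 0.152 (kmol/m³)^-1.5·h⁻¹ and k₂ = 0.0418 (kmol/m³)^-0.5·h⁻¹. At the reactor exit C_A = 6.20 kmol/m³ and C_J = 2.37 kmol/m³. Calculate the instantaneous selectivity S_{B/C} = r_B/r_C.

13.9

S_{B/C} = r_B/r_C = (k₁·C_A^2·C_J^0.5)/(k₂·C_A^1.5) = (k₁/k₂)·C_A^0.5·C_J^0.5.
= (0.152×6.200^2×2.370^0.5) / (0.0418×6.200^1.5) = 8.995/0.6453 = 13.9.
Since the desired path is higher order in A, keeping C_A high (PFR or concentrated feed) favours B.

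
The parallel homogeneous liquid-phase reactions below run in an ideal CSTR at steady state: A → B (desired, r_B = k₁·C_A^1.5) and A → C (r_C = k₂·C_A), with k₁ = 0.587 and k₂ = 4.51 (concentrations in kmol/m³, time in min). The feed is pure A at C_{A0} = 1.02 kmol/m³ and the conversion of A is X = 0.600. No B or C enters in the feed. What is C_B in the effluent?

Exit C_A = C_{A0}(1−X) = 1.02×0.400 = 0.4080 kmol/m³.
Rates in a CSTR are evaluated at the outlet concentration: r_B = 0.587×0.4080^1.5 = 0.1530, r_C = 4.51×0.4080 = 1.840.
Fraction of consumed A going to B: r_B/(r_B+r_C) = 0.07676.
C_B = 0.07676·C_{A0}·X = 0.07676×1.02×0.600 = 0.0470 kmol/m³.

0.0470 kmol/m³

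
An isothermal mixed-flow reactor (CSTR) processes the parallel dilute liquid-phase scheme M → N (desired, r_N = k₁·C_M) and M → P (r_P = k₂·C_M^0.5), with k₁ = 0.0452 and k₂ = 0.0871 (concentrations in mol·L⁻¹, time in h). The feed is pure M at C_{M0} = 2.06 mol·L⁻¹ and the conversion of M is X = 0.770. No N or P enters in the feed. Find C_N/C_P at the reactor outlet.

0.357

Exit C_M = C_{M0}(1−X) = 2.06×0.230 = 0.4738 mol·L⁻¹.
In a CSTR the entire volume is at exit conditions, so r_N = 0.0452×0.4738 = 0.02142 and r_P = 0.0871×0.4738^0.5 = 0.05995.
Overall selectivity = C_N/C_P = r_Nτ/(r_Pτ) = r_N/r_P = 0.357.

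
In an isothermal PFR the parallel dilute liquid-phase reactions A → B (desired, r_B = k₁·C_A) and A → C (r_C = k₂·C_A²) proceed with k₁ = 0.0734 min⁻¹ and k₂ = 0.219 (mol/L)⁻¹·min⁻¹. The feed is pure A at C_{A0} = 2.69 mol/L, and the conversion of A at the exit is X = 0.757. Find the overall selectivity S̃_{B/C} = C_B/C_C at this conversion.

0.226

C_A = C_{A0}(1−X) = 0.6537 mol/L.
Along a PFR/batch, dC_B/dC_A = −r_B/(r_B+r_C) = −k₁/(k₁+k₂·C_A).
Integrating from C_{A0} to C_A: C_B = (0.0734/0.219)·ln[(0.0734+0.219·2.69)/(0.0734+0.219·0.654)] = 0.3352·ln(0.6625/0.2166) = 0.3748 mol/L.
C_C = (C_{A0}−C_A)−C_B = 1.662 mol/L; S̃_{B/C} = 0.3748/1.662 = 0.226.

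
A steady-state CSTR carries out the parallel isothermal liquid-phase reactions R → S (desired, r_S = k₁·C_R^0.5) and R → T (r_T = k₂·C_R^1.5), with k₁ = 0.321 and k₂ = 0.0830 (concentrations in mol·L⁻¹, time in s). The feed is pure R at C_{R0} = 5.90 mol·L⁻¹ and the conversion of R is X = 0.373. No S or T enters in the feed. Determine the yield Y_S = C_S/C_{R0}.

Exit C_R = C_{R0}(1−X) = 5.90×0.627 = 3.699 mol·L⁻¹.
In a CSTR the entire volume is at exit conditions, so r_S = 0.321×3.699^0.5 = 0.6174 and r_T = 0.0830×3.699^1.5 = 0.5906.
Fraction of consumed R going to S: r_S/(r_S+r_T) = 0.5111.
C_S = 0.5111·C_{R0}·X = 0.5111×5.90×0.373 = 1.12 mol·L⁻¹; Y_S = C_S/C_{R0} = 0.191.

0.191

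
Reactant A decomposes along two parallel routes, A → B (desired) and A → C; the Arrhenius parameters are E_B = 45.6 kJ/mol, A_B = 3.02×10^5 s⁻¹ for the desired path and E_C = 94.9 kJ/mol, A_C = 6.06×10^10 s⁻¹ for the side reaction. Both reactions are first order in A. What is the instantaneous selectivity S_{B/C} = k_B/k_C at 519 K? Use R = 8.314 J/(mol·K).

With equal orders, S_{B/C} = k_B/k_C = (A_B/A_C)·exp[(E_C−E_B)/(RT)].
(E_C−E_B)/(RT) = (94.9−45.6)×10³/(8.314×519) = 49300/4315 = 11.43.
k_B/k_C = (3.02×10^5/6.06×10^10)·exp(11.43) = 4.983×10^-6 × 91615 = 0.457.
Since E_B < E_C, lowering the temperature improves selectivity toward B.

0.457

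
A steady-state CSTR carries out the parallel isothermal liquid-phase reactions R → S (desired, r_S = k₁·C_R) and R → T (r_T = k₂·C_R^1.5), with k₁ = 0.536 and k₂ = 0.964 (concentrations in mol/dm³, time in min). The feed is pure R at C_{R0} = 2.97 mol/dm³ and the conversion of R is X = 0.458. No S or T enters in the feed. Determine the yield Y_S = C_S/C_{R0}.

0.140

Exit C_R = C_{R0}(1−X) = 2.97×0.542 = 1.610 mol/dm³.
Rates in a CSTR are evaluated at the outlet concentration: r_S = 0.536×1.610 = 0.8628, r_T = 0.964×1.610^1.5 = 1.969.
Fraction of consumed R going to S: r_S/(r_S+r_T) = 0.3047.
C_S = 0.3047·C_{R0}·X = 0.3047×2.97×0.458 = 0.414 mol/dm³; Y_S = C_S/C_{R0} = 0.140.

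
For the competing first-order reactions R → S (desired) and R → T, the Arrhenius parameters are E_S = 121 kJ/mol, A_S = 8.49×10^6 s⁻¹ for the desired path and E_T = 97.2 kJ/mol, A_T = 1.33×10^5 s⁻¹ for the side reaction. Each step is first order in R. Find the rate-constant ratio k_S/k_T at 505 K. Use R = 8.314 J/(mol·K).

0.220

With equal orders, S_{S/T} = k_S/k_T = (A_S/A_T)·exp[(E_T−E_S)/(RT)].
(E_T−E_S)/(RT) = (97.2−121)×10³/(8.314×505) = -23800/4199 = -5.669.
k_S/k_T = (8.49×10^6/1.33×10^5)·exp(-5.669) = 63.83 × 0.003453 = 0.220.
Since E_S > E_T, raising the temperature improves selectivity toward S.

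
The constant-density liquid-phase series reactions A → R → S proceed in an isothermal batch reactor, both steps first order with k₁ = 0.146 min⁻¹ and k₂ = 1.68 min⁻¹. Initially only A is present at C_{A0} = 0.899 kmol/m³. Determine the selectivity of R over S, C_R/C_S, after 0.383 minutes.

2.78

Solving the coupled first-order balances gives C_R(t) = [k₁/(k₂−k₁)]·C_{A0}·(e^(−k₁t) − e^(−k₂t)).
e^(−k₁t) = e^(−0.146×0.383) = e^(−0.05592) = 0.9456; e^(−k₂t) = e^(−0.6434) = 0.5255.
C_R = 0.146×0.899/(1.68−0.146) × (0.9456−0.5255) = 0.08556×0.4201 = 0.03595 kmol/m³.
C_A = C_{A0}e^(−k₁t) = 0.8501 kmol/m³, so C_S = C_{A0}−C_A−C_R = 0.01294 kmol/m³; C_R/C_S = 2.78.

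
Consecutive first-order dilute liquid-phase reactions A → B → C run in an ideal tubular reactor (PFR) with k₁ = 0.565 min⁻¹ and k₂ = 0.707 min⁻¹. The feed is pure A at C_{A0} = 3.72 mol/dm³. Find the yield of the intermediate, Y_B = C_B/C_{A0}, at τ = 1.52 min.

0.327

Solving the coupled first-order balances gives C_B(τ) = [k₁/(k₂−k₁)]·C_{A0}·(e^(−k₁τ) − e^(−k₂τ)).
e^(−k₁τ) = e^(−0.565×1.52) = e^(−0.8588) = 0.4237; e^(−k₂τ) = e^(−1.075) = 0.3414.
C_B = 0.565×3.72/(0.707−0.565) × (0.4237−0.3414) = 14.80×0.08225 = 1.217 mol/dm³.
Y_B = C_B/C_{A0} = 1.217/3.72 = 0.327.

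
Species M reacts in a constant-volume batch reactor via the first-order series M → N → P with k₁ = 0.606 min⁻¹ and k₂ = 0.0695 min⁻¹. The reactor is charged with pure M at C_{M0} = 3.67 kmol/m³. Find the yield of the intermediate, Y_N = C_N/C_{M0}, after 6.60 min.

The intermediate concentration in a first-order A→B→C sequence is C_N = k₁C_{M0}(e^(−k₁t) − e^(−k₂t))/(k₂−k₁).
e^(−k₁t) = e^(−0.606×6.60) = e^(−4.000) = 0.01832; e^(−k₂t) = e^(−0.4587) = 0.6321.
C_N = 0.606×3.67/(0.0695−0.606) × (0.01832−0.6321) = (-4.145)×(-0.6138) = 2.544 kmol/m³.
Y_N = C_N/C_{M0} = 2.544/3.67 = 0.693.

0.693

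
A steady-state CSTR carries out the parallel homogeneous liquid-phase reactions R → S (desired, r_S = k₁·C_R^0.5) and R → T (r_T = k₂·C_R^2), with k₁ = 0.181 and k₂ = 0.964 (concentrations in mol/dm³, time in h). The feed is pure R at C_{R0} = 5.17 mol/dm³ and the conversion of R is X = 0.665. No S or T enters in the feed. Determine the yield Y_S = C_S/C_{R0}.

0.0506

Exit C_R = C_{R0}(1−X) = 5.17×0.335 = 1.732 mol/dm³.
Rates in a CSTR are evaluated at the outlet concentration: r_S = 0.181×1.732^0.5 = 0.2382, r_T = 0.964×1.732^2 = 2.892.
Fraction of consumed R going to S: r_S/(r_S+r_T) = 0.07611.
C_S = 0.07611·C_{R0}·X = 0.07611×5.17×0.665 = 0.262 mol/dm³; Y_S = C_S/C_{R0} = 0.0506.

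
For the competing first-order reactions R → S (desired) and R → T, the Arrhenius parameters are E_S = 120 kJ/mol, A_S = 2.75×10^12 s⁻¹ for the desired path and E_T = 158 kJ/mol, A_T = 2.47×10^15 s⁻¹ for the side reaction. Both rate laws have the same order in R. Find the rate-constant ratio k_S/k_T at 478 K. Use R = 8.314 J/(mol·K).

With equal orders, S_{S/T} = k_S/k_T = (A_S/A_T)·exp[(E_T−E_S)/(RT)].
(E_T−E_S)/(RT) = (158−120)×10³/(8.314×478) = 38000/3974 = 9.562.
k_S/k_T = (2.75×10^12/2.47×10^15)·exp(9.562) = 0.001113 × 14213 = 15.8.

15.8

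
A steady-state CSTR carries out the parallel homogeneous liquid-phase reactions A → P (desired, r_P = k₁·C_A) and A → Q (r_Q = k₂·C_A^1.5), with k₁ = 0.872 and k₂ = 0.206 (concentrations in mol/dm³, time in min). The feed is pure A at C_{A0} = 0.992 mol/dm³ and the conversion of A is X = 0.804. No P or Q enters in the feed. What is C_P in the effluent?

Exit C_A = C_{A0}(1−X) = 0.992×0.196 = 0.1944 mol/dm³.
Rates in a CSTR are evaluated at the outlet concentration: r_P = 0.872×0.1944 = 0.1695, r_Q = 0.206×0.1944^1.5 = 0.01766.
Fraction of consumed A going to P: r_P/(r_P+r_Q) = 0.9057.
C_P = 0.9057·C_{A0}·X = 0.9057×0.992×0.804 = 0.722 mol/dm³.

0.722 mol/dm³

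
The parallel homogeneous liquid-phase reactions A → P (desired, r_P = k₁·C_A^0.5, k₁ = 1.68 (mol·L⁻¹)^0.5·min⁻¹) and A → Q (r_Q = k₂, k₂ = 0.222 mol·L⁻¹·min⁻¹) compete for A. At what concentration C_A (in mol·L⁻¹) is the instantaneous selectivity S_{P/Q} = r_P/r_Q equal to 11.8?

S_{P/Q} = (k₁/k₂)·C_A^0.5 ⇒ C_A = (S·k₂/k₁)^(2).
= (11.8×0.222/1.68)^(2) = (1.559)^(2) = 2.43 mol·L⁻¹.

2.43 mol·L⁻¹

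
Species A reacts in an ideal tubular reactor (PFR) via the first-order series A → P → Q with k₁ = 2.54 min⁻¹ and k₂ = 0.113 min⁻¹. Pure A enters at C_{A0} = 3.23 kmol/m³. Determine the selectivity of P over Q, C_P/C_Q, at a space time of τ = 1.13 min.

For first-order series with pure A initially, C_P(τ) = k₁C_{A0}/(k₂−k₁)·(e^(−k₁τ) − e^(−k₂τ)).
e^(−k₁τ) = e^(−2.54×1.13) = e^(−2.870) = 0.05669; e^(−k₂τ) = e^(−0.1277) = 0.8801.
C_P = 2.54×3.23/(0.113−2.54) × (0.05669−0.8801) = (-3.380)×(-0.8234) = 2.784 kmol/m³.
C_A = C_{A0}e^(−k₁τ) = 0.1831 kmol/m³, so C_Q = C_{A0}−C_A−C_P = 0.2634 kmol/m³; C_P/C_Q = 10.6.

10.6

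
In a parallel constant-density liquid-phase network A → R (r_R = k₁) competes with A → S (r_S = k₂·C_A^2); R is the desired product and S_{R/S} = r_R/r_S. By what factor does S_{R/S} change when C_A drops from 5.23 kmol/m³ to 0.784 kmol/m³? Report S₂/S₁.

44.5

S_{R/S} = (k₁/k₂)·C_A^-2, so S₂/S₁ = (C_{A,2}/C_{A,1})^-2.
= (0.784/5.23)^(-2) = (0.1499)^(-2) = 44.5.
Selectivity toward R rises as C_A falls — low-concentration operation is favoured.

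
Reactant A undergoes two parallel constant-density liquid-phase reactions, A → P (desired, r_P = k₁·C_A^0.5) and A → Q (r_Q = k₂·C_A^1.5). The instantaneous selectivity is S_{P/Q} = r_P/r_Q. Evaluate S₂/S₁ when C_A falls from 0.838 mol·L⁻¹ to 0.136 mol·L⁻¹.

6.16

S_{P/Q} = (k₁/k₂)·C_A⁻¹, so S₂/S₁ = (C_{A,2}/C_{A,1})⁻¹.
= 0.838/0.136 = 6.16.
Selectivity toward P rises as C_A falls — low-concentration operation is favoured.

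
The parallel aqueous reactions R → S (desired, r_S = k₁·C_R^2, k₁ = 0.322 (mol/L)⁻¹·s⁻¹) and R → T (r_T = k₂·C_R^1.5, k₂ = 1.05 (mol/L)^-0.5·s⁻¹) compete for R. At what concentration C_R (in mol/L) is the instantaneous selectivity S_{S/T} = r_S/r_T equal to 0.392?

S_{S/T} = (k₁/k₂)·C_R^0.5 ⇒ C_R = (S·k₂/k₁)^(2).
= (0.392×1.05/0.322)^(2) = (1.278)^(2) = 1.63 mol/L.

1.63 mol/L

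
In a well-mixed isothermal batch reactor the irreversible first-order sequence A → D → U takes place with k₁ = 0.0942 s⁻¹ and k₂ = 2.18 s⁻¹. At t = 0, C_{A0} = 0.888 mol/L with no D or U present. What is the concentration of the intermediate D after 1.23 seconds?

Solving the coupled first-order balances gives C_D(t) = [k₁/(k₂−k₁)]·C_{A0}·(e^(−k₁t) − e^(−k₂t)).
e^(−k₁t) = e^(−0.0942×1.23) = e^(−0.1159) = 0.8906; e^(−k₂t) = e^(−2.681) = 0.06847.
C_D = 0.0942×0.888/(2.18−0.0942) × (0.8906−0.06847) = 0.04010×0.8221 = 0.03297 mol/L.

0.0330 mol/L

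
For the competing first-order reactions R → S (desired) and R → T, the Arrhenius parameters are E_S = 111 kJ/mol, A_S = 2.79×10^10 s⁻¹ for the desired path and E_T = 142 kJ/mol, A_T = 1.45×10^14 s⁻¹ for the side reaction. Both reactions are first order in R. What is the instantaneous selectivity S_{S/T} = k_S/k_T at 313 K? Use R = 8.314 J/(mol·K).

28.7

With equal orders, S_{S/T} = k_S/k_T = (A_S/A_T)·exp[(E_T−E_S)/(RT)].
(E_T−E_S)/(RT) = (142−111)×10³/(8.314×313) = 31000/2602 = 11.91.
k_S/k_T = (2.79×10^10/1.45×10^14)·exp(11.91) = 1.924×10^-4 × 1.491×10^5 = 28.7.
Since E_S < E_T, lowering the temperature improves selectivity toward S.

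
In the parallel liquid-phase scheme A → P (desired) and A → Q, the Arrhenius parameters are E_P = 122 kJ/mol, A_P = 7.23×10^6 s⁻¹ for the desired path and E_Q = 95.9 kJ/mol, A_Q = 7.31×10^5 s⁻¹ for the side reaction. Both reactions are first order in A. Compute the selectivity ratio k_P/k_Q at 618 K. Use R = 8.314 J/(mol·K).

With equal orders, S_{P/Q} = k_P/k_Q = (A_P/A_Q)·exp[(E_Q−E_P)/(RT)].
(E_Q−E_P)/(RT) = (95.9−122)×10³/(8.314×618) = -26100/5138 = -5.080.
k_P/k_Q = (7.23×10^6/7.31×10^5)·exp(-5.080) = 9.891 × 0.006221 = 0.0615.

0.0615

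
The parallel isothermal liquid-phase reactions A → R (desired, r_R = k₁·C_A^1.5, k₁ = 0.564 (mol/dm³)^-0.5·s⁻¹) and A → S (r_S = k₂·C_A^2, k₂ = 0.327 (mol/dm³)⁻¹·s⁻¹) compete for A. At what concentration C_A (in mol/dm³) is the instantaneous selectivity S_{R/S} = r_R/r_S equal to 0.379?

S_{R/S} = (k₁/k₂)·C_A^-0.5 ⇒ C_A = (S·k₂/k₁)^(-2).
= (0.379×0.327/0.564)^(-2) = (0.2197)^(-2) = 20.7 mol/dm³.

20.7 mol/dm³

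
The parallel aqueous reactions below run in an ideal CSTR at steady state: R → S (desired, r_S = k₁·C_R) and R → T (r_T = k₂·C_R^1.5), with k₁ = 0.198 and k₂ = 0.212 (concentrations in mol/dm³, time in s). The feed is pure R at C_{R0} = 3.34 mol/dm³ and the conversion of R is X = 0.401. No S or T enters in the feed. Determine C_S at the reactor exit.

Exit C_R = C_{R0}(1−X) = 3.34×0.599 = 2.001 mol/dm³.
A CSTR operates uniformly at the exit composition, giving r_S = 0.3961 and r_T = 0.5999 (each k·C_R^n at C_R = 2.001).
Fraction of consumed R going to S: r_S/(r_S+r_T) = 0.3977.
C_S = 0.3977·C_{R0}·X = 0.3977×3.34×0.401 = 0.533 mol/dm³.

0.533 mol/dm³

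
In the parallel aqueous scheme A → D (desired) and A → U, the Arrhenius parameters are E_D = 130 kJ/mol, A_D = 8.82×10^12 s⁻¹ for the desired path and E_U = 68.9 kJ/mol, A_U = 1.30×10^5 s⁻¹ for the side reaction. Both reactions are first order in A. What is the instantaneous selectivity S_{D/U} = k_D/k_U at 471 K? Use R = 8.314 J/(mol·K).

11.4

Since both paths have the same order in A, the concentration cancels and S_{D/U} = k_D/k_U = (A_D/A_U)·exp[(E_U−E_D)/(RT)].
(E_U−E_D)/(RT) = (68.9−130)×10³/(8.314×471) = -61100/3916 = -15.60.
k_D/k_U = (8.82×10^12/1.30×10^5)·exp(-15.60) = 6.785×10^7 × 1.674×10^-7 = 11.4.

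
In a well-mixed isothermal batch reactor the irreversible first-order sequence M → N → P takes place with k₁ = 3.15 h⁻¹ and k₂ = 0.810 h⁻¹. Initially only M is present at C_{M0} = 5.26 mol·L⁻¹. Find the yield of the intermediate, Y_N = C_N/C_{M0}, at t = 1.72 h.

0.328

The intermediate concentration in a first-order A→B→C sequence is C_N = k₁C_{M0}(e^(−k₁t) − e^(−k₂t))/(k₂−k₁).
e^(−k₁t) = e^(−3.15×1.72) = e^(−5.418) = 0.004436; e^(−k₂t) = e^(−1.393) = 0.2483.
C_N = 3.15×5.26/(0.810−3.15) × (0.004436−0.2483) = (-7.081)×(-0.2438) = 1.727 mol·L⁻¹.
Y_N = C_N/C_{M0} = 1.727/5.26 = 0.328.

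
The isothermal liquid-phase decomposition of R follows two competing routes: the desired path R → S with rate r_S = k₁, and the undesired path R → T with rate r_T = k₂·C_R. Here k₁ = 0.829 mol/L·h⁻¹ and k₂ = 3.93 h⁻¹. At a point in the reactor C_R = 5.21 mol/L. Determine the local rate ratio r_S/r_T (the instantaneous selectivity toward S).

S_{S/T} = r_S/r_T = (k₁)/(k₂·C_R) = (k₁/k₂)·C_R⁻¹.
= (0.829) / (3.93×5.210) = 0.8290/20.48 = 0.0405.
The undesired path is higher order in R, so low C_R (CSTR or dilute feed) favours S.

0.0405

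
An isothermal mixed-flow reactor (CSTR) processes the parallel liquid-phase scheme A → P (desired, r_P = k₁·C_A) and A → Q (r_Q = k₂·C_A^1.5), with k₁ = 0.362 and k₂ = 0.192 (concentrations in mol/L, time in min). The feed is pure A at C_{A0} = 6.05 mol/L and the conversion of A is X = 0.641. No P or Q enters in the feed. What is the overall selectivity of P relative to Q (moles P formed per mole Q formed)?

1.28

Exit C_A = C_{A0}(1−X) = 6.05×0.359 = 2.172 mol/L.
Rates in a CSTR are evaluated at the outlet concentration: r_P = 0.362×2.172 = 0.7862, r_Q = 0.192×2.172^1.5 = 0.6146.
Overall selectivity = C_P/C_Q = r_Pτ/(r_Qτ) = r_P/r_Q = 1.28.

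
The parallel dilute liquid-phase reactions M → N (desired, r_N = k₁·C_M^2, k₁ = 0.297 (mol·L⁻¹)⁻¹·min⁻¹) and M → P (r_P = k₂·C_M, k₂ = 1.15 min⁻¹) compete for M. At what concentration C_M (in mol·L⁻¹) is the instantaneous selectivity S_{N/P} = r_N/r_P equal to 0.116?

0.449 mol·L⁻¹

S_{N/P} = (k₁/k₂)·C_M ⇒ C_M = S·k₂/k₁.
= 0.116×1.15/0.297 = 0.449 mol·L⁻¹.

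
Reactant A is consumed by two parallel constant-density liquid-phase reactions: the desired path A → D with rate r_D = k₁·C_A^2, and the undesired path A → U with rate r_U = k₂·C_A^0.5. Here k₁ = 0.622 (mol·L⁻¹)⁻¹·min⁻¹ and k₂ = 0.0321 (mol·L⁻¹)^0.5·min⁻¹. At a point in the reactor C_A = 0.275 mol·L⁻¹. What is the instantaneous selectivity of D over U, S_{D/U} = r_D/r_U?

2.79

S_{D/U} = r_D/r_U = (k₁·C_A^2)/(k₂·C_A^0.5) = (k₁/k₂)·C_A^1.5.
= (0.622×0.2750^2) / (0.0321×0.2750^0.5) = 0.04704/0.01683 = 2.79.
Since the desired path is higher order in A, keeping C_A high (PFR or concentrated feed) favours D.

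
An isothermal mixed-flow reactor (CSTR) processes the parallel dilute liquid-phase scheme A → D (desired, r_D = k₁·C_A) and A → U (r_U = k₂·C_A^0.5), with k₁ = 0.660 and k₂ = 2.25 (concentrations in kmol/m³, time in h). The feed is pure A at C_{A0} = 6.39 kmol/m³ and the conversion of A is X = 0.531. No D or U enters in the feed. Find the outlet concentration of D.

1.14 kmol/m³

Exit C_A = C_{A0}(1−X) = 6.39×0.469 = 2.997 kmol/m³.
Rates in a CSTR are evaluated at the outlet concentration: r_D = 0.660×2.997 = 1.978, r_U = 2.25×2.997^0.5 = 3.895.
Fraction of consumed A going to D: r_D/(r_D+r_U) = 0.3368.
C_D = 0.3368·C_{A0}·X = 0.3368×6.39×0.531 = 1.14 kmol/m³.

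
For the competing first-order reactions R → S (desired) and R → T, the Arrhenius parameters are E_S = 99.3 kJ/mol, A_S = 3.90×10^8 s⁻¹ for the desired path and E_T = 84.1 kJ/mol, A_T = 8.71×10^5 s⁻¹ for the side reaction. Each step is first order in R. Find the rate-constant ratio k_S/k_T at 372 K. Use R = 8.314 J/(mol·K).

Since both paths have the same order in R, the concentration cancels and S_{S/T} = k_S/k_T = (A_S/A_T)·exp[(E_T−E_S)/(RT)].
(E_T−E_S)/(RT) = (84.1−99.3)×10³/(8.314×372) = -15200/3093 = -4.915.
k_S/k_T = (3.90×10^8/8.71×10^5)·exp(-4.915) = 447.8 × 0.007338 = 3.29.
Since E_S > E_T, raising the temperature improves selectivity toward S.

3.29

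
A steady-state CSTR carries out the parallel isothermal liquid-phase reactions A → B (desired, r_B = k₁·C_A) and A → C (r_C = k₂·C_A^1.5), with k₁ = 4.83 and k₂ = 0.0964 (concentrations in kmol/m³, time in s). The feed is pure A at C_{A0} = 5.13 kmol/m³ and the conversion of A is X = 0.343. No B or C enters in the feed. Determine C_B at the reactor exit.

1.70 kmol/m³

Exit C_A = C_{A0}(1−X) = 5.13×0.657 = 3.370 kmol/m³.
In a CSTR the entire volume is at exit conditions, so r_B = 4.83×3.370 = 16.28 and r_C = 0.0964×3.370^1.5 = 0.5965.
Fraction of consumed A going to B: r_B/(r_B+r_C) = 0.9647.
C_B = 0.9647·C_{A0}·X = 0.9647×5.13×0.343 = 1.70 kmol/m³.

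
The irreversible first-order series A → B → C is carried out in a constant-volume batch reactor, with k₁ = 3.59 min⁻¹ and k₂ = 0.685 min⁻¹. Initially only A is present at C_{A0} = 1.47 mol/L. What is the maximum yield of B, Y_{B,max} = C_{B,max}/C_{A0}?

0.677

At the optimum, C_{B,max}/C_{A0} = (k₁/k₂)^[k₂/(k₂−k₁)].
= (3.59/0.685)^(0.685/(0.685−3.59)) = (5.241)^(-0.2358) = 0.6767.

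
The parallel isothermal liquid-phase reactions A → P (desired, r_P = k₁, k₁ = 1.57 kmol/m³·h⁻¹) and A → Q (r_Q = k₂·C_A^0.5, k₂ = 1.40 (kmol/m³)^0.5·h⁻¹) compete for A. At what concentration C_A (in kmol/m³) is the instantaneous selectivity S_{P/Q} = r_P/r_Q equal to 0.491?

S_{P/Q} = (k₁/k₂)·C_A^-0.5 ⇒ C_A = (S·k₂/k₁)^(-2).
= (0.491×1.40/1.57)^(-2) = (0.4378)^(-2) = 5.22 kmol/m³.

5.22 kmol/m³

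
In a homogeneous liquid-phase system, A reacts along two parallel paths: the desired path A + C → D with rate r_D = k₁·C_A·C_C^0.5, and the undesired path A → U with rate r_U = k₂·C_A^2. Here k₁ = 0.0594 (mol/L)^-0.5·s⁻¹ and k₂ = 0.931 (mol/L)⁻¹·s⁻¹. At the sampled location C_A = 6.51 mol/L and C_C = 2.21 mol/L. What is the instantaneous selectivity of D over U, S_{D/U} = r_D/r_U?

0.0146

S_{D/U} = r_D/r_U = (k₁·C_A·C_C^0.5)/(k₂·C_A^2) = (k₁/k₂)·C_A⁻¹·C_C^0.5.
= (0.0594×6.510×2.210^0.5) / (0.931×6.510^2) = 0.5749/39.46 = 0.0146.
The undesired path is higher order in A, so low C_A (CSTR or dilute feed) favours D.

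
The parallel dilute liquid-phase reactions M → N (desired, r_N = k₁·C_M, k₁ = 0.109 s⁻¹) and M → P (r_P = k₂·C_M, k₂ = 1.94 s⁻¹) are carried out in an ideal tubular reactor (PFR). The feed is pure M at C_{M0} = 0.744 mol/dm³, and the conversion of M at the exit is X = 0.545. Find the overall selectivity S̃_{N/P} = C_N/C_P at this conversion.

C_M = C_{M0}(1−X) = 0.3385 mol/dm³.
Both paths are first order in M, so the instantaneous fraction to N is constant: dC_N/d(−C_M) = k₁/(k₁+k₂) = 0.05320.
C_N = 0.05320·(C_{M0}−C_M) = 0.05320×0.4055 = 0.0216 mol/dm³.
C_P = (C_{M0}−C_M)−C_N = 0.3839 mol/dm³; S̃_{N/P} = 0.02157/0.3839 = 0.0562.

0.0562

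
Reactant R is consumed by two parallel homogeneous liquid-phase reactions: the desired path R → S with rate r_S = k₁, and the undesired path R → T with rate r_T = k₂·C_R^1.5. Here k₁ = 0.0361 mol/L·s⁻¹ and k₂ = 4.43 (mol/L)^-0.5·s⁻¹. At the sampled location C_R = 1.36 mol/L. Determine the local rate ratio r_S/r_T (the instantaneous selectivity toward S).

0.00514

S_{S/T} = r_S/r_T = (k₁)/(k₂·C_R^1.5) = (k₁/k₂)·C_R^-1.5.
= (0.0361) / (4.43×1.360^1.5) = 0.03610/7.026 = 0.00514.
The undesired path is higher order in R, so low C_R (CSTR or dilute feed) favours S.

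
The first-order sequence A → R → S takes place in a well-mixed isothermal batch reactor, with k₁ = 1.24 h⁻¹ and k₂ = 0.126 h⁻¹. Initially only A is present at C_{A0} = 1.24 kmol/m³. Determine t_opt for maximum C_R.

For first-order series the maximum of C_R occurs at t_opt = ln(k₂/k₁)/(k₂−k₁).
= ln(0.126/1.24)/(0.126−1.24) = ln(0.1016)/-1.114 = -2.287/-1.114 = 2.05 h.

2.05 h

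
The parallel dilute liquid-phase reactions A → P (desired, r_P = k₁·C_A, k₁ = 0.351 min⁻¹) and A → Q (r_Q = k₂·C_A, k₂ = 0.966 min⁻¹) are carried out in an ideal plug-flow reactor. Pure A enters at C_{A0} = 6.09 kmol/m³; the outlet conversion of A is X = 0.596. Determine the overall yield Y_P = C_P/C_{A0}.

C_A = C_{A0}(1−X) = 2.460 kmol/m³.
Both paths are first order in A, so the instantaneous fraction to P is constant: dC_P/d(−C_A) = k₁/(k₁+k₂) = 0.2665.
C_P = 0.2665·(C_{A0}−C_A) = 0.2665×3.630 = 0.967 kmol/m³.
Y_P = C_P/C_{A0} = 0.9674/6.09 = 0.159.

0.159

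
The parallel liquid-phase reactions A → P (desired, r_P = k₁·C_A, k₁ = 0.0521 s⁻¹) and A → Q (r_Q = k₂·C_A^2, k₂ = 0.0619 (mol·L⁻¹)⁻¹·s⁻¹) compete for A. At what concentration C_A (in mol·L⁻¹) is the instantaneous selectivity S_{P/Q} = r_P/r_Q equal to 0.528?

1.59 mol·L⁻¹

S_{P/Q} = (k₁/k₂)·C_A⁻¹ ⇒ C_A = (S·k₂/k₁)^(-1).
= (0.528×0.0619/0.0521)^(-1) = (0.6273)^(-1) = 1.59 mol·L⁻¹.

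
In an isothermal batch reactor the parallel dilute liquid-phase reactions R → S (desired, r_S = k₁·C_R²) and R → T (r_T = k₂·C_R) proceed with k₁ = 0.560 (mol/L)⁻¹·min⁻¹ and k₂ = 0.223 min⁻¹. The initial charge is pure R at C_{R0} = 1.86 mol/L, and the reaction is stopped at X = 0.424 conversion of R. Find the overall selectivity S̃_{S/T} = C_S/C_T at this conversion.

C_R = C_{R0}(1−X) = 1.071 mol/L.
Along a PFR/batch, dC_T/dC_R = −r_T/(r_S+r_T) = −k₂/(k₂+k₁·C_R).
Integrating from C_{R0} to C_R: C_T = (0.223/0.560)·ln[(0.223+0.560·1.86)/(0.223+0.560·1.07)] = 0.3982·ln(1.265/0.8230) = 0.1711 mol/L.
Then C_S = (C_{R0}−C_R) − C_T = 0.7886 − 0.1711 = 0.6176 mol/L.
S̃_{S/T} = C_S/C_T = 0.6176/0.1711 = 3.61.

3.61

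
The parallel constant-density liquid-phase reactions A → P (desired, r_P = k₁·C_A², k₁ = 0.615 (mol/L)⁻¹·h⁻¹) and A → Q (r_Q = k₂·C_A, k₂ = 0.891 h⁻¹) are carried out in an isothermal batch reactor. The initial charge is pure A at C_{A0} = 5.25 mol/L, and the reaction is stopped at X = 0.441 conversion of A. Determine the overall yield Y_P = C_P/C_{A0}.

C_A = C_{A0}(1−X) = 2.935 mol/L.
Along a PFR/batch, dC_Q/dC_A = −r_Q/(r_P+r_Q) = −k₂/(k₂+k₁·C_A).
Integrating from C_{A0} to C_A: C_Q = (0.891/0.615)·ln[(0.891+0.615·5.25)/(0.891+0.615·2.93)] = 1.449·ln(4.120/2.696) = 0.6144 mol/L.
Then C_P = (C_{A0}−C_A) − C_Q = 2.315 − 0.6144 = 1.701 mol/L.
Y_P = C_P/C_{A0} = 1.701/5.25 = 0.324.

0.324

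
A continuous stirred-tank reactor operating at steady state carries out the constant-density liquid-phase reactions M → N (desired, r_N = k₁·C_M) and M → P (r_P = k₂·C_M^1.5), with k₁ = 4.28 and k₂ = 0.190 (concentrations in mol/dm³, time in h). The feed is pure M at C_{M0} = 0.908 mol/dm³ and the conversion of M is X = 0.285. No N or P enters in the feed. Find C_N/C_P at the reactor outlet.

28.0

Exit C_M = C_{M0}(1−X) = 0.908×0.715 = 0.6492 mol/dm³.
Rates in a CSTR are evaluated at the outlet concentration: r_N = 4.28×0.6492 = 2.779, r_P = 0.190×0.6492^1.5 = 0.09939.
Overall selectivity = C_N/C_P = r_Nτ/(r_Pτ) = r_N/r_P = 28.0.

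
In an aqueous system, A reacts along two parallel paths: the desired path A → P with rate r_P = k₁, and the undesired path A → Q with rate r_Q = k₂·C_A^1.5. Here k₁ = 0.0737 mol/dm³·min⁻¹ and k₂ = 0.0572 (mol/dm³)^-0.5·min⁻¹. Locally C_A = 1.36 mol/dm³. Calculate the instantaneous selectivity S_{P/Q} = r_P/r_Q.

S_{P/Q} = r_P/r_Q = (k₁)/(k₂·C_A^1.5) = (k₁/k₂)·C_A^-1.5.
= (0.0737) / (0.0572×1.360^1.5) = 0.07370/0.09072 = 0.812.
The undesired path is higher order in A, so low C_A (CSTR or dilute feed) favours P.

0.812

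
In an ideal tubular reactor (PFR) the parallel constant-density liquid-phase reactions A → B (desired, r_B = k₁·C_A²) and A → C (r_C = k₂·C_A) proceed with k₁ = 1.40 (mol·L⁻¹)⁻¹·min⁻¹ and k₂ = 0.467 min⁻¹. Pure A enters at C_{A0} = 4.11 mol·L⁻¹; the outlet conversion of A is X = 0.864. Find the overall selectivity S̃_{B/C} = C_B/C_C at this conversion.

5.63

C_A = C_{A0}(1−X) = 0.5590 mol·L⁻¹.
Along a PFR/batch, dC_C/dC_A = −r_C/(r_B+r_C) = −k₂/(k₂+k₁·C_A).
Integrating from C_{A0} to C_A: C_C = (0.467/1.40)·ln[(0.467+1.40·4.11)/(0.467+1.40·0.559)] = 0.3336·ln(6.221/1.250) = 0.5354 mol·L⁻¹.
Then C_B = (C_{A0}−C_A) − C_C = 3.551 − 0.5354 = 3.016 mol·L⁻¹.
S̃_{B/C} = C_B/C_C = 3.016/0.5354 = 5.63.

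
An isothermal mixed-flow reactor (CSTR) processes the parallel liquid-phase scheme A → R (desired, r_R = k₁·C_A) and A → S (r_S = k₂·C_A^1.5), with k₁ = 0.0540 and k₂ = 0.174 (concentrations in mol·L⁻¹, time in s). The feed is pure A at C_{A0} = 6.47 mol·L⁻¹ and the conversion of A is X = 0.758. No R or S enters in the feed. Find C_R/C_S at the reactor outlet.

Exit C_A = C_{A0}(1−X) = 6.47×0.242 = 1.566 mol·L⁻¹.
Rates in a CSTR are evaluated at the outlet concentration: r_R = 0.0540×1.566 = 0.08455, r_S = 0.174×1.566^1.5 = 0.3409.
Overall selectivity = C_R/C_S = r_Rτ/(r_Sτ) = r_R/r_S = 0.248.

0.248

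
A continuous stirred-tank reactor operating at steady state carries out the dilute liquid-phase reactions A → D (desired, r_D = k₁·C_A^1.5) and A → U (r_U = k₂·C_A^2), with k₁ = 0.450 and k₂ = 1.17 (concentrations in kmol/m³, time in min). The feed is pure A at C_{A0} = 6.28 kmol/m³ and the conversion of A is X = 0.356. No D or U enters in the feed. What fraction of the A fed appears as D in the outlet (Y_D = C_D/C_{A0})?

0.0572

Exit C_A = C_{A0}(1−X) = 6.28×0.644 = 4.044 kmol/m³.
In a CSTR the entire volume is at exit conditions, so r_D = 0.450×4.044^1.5 = 3.660 and r_U = 1.17×4.044^2 = 19.14.
Fraction of consumed A going to D: r_D/(r_D+r_U) = 0.1605.
C_D = 0.1605·C_{A0}·X = 0.1605×6.28×0.356 = 0.359 kmol/m³; Y_D = C_D/C_{A0} = 0.0572.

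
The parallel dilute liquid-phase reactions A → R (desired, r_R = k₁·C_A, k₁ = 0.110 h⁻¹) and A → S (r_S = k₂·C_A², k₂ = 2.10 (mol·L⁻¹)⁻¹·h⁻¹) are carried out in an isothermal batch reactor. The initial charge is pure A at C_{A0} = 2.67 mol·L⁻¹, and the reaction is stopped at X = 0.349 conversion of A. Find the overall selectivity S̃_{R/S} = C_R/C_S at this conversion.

C_A = C_{A0}(1−X) = 1.738 mol·L⁻¹.
Along a PFR/batch, dC_R/dC_A = −r_R/(r_R+r_S) = −k₁/(k₁+k₂·C_A).
Integrating from C_{A0} to C_A: C_R = (0.110/2.10)·ln[(0.110+2.10·2.67)/(0.110+2.10·1.74)] = 0.05238·ln(5.717/3.760) = 0.02195 mol·L⁻¹.
C_S = (C_{A0}−C_A)−C_R = 0.9099 mol·L⁻¹; S̃_{R/S} = 0.02195/0.9099 = 0.0241.

0.0241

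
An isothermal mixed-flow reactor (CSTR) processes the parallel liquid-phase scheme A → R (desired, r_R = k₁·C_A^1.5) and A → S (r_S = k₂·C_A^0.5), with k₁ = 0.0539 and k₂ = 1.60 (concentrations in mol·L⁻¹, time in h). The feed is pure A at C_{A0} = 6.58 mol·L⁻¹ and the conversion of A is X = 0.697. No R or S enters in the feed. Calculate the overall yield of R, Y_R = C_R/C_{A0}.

0.0439

Exit C_A = C_{A0}(1−X) = 6.58×0.303 = 1.994 mol·L⁻¹.
A CSTR operates uniformly at the exit composition, giving r_R = 0.1517 and r_S = 2.259 (each k·C_A^n at C_A = 1.994).
Fraction of consumed A going to R: r_R/(r_R+r_S) = 0.06294.
C_R = 0.06294·C_{A0}·X = 0.06294×6.58×0.697 = 0.289 mol·L⁻¹; Y_R = C_R/C_{A0} = 0.0439.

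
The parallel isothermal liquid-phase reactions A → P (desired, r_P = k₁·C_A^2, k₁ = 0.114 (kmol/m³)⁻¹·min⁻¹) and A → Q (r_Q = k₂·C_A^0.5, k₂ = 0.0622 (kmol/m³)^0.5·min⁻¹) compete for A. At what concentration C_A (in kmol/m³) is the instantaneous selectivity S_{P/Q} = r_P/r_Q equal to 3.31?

S_{P/Q} = (k₁/k₂)·C_A^1.5 ⇒ C_A = (S·k₂/k₁)^(1/1.5).
= (3.31×0.0622/0.114)^(0.6667) = (1.806)^(0.6667) = 1.48 kmol/m³.

1.48 kmol/m³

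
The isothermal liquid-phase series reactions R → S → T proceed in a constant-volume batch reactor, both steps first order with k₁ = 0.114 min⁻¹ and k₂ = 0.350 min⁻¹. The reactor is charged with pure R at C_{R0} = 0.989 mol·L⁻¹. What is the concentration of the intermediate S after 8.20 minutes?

0.161 mol·L⁻¹

Solving the coupled first-order balances gives C_S(t) = [k₁/(k₂−k₁)]·C_{R0}·(e^(−k₁t) − e^(−k₂t)).
e^(−k₁t) = e^(−0.114×8.20) = e^(−0.9348) = 0.3927; e^(−k₂t) = e^(−2.870) = 0.05670.
C_S = 0.114×0.989/(0.350−0.114) × (0.3927−0.05670) = 0.4777×0.3360 = 0.1605 mol·L⁻¹.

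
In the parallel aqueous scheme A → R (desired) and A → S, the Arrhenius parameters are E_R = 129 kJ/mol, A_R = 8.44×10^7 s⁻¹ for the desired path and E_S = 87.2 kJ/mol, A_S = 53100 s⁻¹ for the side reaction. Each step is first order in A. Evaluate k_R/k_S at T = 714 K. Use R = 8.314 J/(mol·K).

1.39

With equal orders, S_{R/S} = k_R/k_S = (A_R/A_S)·exp[(E_S−E_R)/(RT)].
(E_S−E_R)/(RT) = (87.2−129)×10³/(8.314×714) = -41800/5936 = -7.042.
k_R/k_S = (8.44×10^7/53100)·exp(-7.042) = 1589 × 8.748×10^-4 = 1.39.
Since E_R > E_S, raising the temperature improves selectivity toward R.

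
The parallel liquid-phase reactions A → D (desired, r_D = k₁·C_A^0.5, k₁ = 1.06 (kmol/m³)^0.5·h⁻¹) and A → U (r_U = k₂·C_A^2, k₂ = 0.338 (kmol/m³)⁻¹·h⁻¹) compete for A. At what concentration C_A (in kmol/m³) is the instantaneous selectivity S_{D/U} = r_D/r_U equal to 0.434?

S_{D/U} = (k₁/k₂)·C_A^-1.5 ⇒ C_A = (S·k₂/k₁)^(1/(-1.5)).
= (0.434×0.338/1.06)^(-0.6667) = (0.1384)^(-0.6667) = 3.74 kmol/m³.

3.74 kmol/m³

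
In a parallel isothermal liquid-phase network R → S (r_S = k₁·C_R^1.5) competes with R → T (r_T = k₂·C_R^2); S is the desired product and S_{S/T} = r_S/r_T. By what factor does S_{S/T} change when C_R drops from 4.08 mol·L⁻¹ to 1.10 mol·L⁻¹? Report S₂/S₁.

S_{S/T} = (k₁/k₂)·C_R^-0.5, so S₂/S₁ = (C_{R,2}/C_{R,1})^-0.5.
= (1.10/4.08)^(-0.5) = (0.2696)^(-0.5) = 1.93.

1.93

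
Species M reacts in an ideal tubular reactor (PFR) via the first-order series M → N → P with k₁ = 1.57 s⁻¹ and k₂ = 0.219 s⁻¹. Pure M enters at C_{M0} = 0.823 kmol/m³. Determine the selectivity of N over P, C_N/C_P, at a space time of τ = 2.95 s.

Solving the coupled first-order balances gives C_N(τ) = [k₁/(k₂−k₁)]·C_{M0}·(e^(−k₁τ) − e^(−k₂τ)).
e^(−k₁τ) = e^(−1.57×2.95) = e^(−4.632) = 0.009740; e^(−k₂τ) = e^(−0.6461) = 0.5241.
C_N = 1.57×0.823/(0.219−1.57) × (0.009740−0.5241) = (-0.9564)×(-0.5144) = 0.4920 kmol/m³.
C_M = C_{M0}e^(−k₁τ) = 0.008016 kmol/m³, so C_P = C_{M0}−C_M−C_N = 0.3230 kmol/m³; C_N/C_P = 1.52.

1.52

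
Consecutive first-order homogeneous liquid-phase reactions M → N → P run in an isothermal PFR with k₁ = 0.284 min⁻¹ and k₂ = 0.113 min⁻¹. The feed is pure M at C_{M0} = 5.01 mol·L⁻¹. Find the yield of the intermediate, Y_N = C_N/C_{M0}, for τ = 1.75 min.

0.352

Solving the coupled first-order balances gives C_N(τ) = [k₁/(k₂−k₁)]·C_{M0}·(e^(−k₁τ) − e^(−k₂τ)).
e^(−k₁τ) = e^(−0.284×1.75) = e^(−0.4970) = 0.6084; e^(−k₂τ) = e^(−0.1978) = 0.8206.
C_N = 0.284×5.01/(0.113−0.284) × (0.6084−0.8206) = (-8.321)×(-0.2122) = 1.766 mol·L⁻¹.
Y_N = C_N/C_{M0} = 1.766/5.01 = 0.352.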